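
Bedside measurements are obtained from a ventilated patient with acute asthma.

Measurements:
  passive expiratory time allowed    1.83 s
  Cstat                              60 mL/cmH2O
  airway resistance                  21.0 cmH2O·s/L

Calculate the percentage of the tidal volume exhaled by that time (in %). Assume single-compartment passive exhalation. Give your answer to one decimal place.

76.6

τ = R × C = 21.0 × 60 mL/cmH2O = 21.0 × 0.060 L/cmH2O = 1.26 s.
Passive exhalation: V(t)/V₀ = e^(−t/τ) = e^(−1.83/1.26) = 0.234.
Fraction exhaled = 1 − 0.234 = 0.766 → 76.6%.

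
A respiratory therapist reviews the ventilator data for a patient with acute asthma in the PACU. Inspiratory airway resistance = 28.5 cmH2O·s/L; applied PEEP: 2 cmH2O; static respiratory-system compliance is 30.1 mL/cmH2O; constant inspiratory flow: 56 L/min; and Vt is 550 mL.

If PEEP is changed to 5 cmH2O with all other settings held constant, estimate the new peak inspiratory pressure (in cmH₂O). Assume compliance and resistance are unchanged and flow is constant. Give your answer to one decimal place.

49.9

Flow: 56 L/min ÷ 60 = 0.9333 L/s.
PIP = Vt/C + R·V̇ + PEEP (constant-flow equation of motion).
Only the baseline term changes: ΔPIP = ΔPEEP = 5 − 2 = 3.0 cmH2O.
Original PIP = 550/30.1 + 28.5×0.9333 + 2 = 46.871 cmH2O; new PIP = 46.871 + (3.0) = 49.871 cmH2O.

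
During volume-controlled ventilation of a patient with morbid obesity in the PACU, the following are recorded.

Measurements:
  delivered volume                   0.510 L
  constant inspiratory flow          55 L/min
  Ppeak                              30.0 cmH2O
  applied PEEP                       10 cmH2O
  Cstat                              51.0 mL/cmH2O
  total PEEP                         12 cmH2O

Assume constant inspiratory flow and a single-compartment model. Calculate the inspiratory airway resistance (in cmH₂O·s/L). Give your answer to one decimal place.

8.7

Flow: 55 L/min ÷ 60 = 0.9167 L/s.
Total PEEP = 12 cmH2O (set 10 + intrinsic 2); this is the baseline alveolar pressure.
Equation of motion (constant flow): PIP = Vt/C + R·V̇ + PEEP.
R·V̇ = PIP − Vt/C − PEEP = 30.0 − 510/51.0 − 12 = 30.0 − 10.0 − 12 = 8.0 cmH2O.
R = 8.0 / 0.9167 = 8.727 cmH2O·s/L.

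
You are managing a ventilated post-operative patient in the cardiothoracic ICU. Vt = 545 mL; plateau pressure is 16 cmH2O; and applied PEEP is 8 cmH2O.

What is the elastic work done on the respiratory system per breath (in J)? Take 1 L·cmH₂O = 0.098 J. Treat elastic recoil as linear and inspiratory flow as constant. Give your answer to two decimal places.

0.21

Elastic work ≈ ½ × (Pplat − PEEP) × Vt = 0.5 × (16 − 8) × 0.545 L = 0.5 × 8.0 × 0.545 = 2.18 L·cmH2O.
× 0.098 J/(L·cmH2O) → 0.2136 J.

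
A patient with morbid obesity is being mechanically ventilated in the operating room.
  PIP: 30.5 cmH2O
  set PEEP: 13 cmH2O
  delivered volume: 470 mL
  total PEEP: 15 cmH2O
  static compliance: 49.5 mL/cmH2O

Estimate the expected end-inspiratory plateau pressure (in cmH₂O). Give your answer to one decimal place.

24.5

End-expiratory occlusion gives total PEEP = 15 cmH2O (intrinsic PEEP = 15 − 13 = 2). Use total PEEP for the elastic gradient.
Pplat = PEEPtotal + Vt / Cstat = 15 + 470 / 49.5 = 15 + 9.495 = 24.495 cmH2O.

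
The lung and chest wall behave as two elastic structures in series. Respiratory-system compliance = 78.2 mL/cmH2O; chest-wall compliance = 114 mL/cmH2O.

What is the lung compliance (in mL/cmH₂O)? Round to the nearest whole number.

249

1/CL = 1/Crs − 1/Ccw.
1/CL = 1/78.2 − 1/114 = 0.004016.
CL = 249.0 mL/cmH2O.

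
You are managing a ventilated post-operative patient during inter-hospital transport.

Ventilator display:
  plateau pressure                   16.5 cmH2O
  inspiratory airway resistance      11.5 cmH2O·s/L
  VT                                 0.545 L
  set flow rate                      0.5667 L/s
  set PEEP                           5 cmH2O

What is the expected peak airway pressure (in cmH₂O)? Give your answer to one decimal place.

PIP = Pplat + Raw × flow = 16.5 + 11.5 × 0.5667 = 16.5 + 6.517 = 23.017 cmH2O.

23.0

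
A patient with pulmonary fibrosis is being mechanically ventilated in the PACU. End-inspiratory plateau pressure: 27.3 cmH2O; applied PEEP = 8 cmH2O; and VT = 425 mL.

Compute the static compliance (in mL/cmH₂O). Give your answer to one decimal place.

Cstat = Vt / (Pplat − PEEP) = 425 / (27.3 − 8) = 425 / 19.3 = 22.021 mL/cmH2O.

22.0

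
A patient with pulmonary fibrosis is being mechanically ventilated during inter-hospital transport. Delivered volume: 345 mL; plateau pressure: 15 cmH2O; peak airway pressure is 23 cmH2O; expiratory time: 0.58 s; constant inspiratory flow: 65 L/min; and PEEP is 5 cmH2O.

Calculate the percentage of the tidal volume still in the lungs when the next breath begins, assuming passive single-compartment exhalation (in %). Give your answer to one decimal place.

Flow: 65 L/min ÷ 60 = 1.0833 L/s.
R = (PIP − Pplat)/V̇ = (23 − 15) / 1.0833 = 8.0/1.0833 = 7.385 cmH2O·s/L.
C = Vt/(Pplat − PEEP) = 345.0 / (15 − 5) = 345.0/10.0 = 34.5 mL/cmH2O.
τ = R × C = 7.385 × 0.0345 L/cmH2O = 0.2548 s.
Fraction remaining at end-expiration = e^(−Te/τ) = e^(−0.58/0.2548) = 0.1027 → 10.27%.

10.3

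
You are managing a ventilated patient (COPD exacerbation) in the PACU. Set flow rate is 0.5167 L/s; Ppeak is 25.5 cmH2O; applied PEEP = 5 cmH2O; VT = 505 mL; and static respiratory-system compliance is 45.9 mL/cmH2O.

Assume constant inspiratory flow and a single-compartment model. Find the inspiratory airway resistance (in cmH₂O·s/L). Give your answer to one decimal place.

18.4

Equation of motion (constant flow): PIP = Vt/C + R·V̇ + PEEP.
R·V̇ = PIP − Vt/C − PEEP = 25.5 − 505/45.9 − 5 = 25.5 − 11.002 − 5 = 9.498 cmH2O.
R = 9.498 / 0.5167 = 18.382 cmH2O·s/L.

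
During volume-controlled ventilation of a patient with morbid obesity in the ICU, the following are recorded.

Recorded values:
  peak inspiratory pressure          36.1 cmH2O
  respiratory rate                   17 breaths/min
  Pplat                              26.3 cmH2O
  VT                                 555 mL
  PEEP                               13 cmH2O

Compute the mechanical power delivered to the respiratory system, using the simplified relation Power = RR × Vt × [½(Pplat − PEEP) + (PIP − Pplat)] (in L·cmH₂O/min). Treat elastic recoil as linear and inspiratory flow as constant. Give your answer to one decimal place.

155.2

Per-breath work = Vt × [½(Pplat−PEEP) + (PIP−Pplat)] = 0.555 × [0.5×13.3 + 9.8] = 0.555 × 16.45 = 9.13 L·cmH2O.
Power = 17 × 9.13 = 155.21 L·cmH2O/min.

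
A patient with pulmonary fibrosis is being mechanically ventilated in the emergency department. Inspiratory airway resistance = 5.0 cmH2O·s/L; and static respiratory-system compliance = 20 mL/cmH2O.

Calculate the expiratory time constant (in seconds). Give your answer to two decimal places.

τ = R × C = 5.0 × 20 mL/cmH2O = 5.0 × 0.020 L/cmH2O = 0.1 s.

0.10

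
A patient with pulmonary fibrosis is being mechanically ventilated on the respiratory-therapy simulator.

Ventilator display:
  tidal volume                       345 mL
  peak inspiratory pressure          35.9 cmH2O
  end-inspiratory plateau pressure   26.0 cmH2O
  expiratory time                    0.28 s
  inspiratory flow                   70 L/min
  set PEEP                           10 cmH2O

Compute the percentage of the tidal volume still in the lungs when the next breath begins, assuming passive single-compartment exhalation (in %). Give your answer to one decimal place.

Flow: 70 L/min ÷ 60 = 1.1667 L/s.
R = (PIP − Pplat)/V̇ = (35.9 − 26.0) / 1.1667 = 9.9/1.1667 = 8.485 cmH2O·s/L.
C = Vt/(Pplat − PEEP) = 345.0 / (26.0 − 10) = 345.0/16.0 = 21.563 mL/cmH2O.
τ = R × C = 8.485 × 0.02156 L/cmH2O = 0.1829 s.
Fraction remaining at end-expiration = e^(−Te/τ) = e^(−0.28/0.1829) = 0.2163 → 21.63%.

21.6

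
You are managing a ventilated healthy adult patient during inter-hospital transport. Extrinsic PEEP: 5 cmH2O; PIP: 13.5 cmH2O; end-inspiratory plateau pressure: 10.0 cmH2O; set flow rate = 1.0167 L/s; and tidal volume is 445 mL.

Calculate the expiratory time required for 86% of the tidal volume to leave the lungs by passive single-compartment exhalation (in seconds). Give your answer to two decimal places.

0.60

R = (PIP − Pplat)/V̇ = (13.5 − 10.0) / 1.0167 = 3.5/1.0167 = 3.443 cmH2O·s/L.
C = Vt/(Pplat − PEEP) = 445.0 / (10.0 − 5) = 445.0/5.0 = 89.0 mL/cmH2O.
τ = R × C = 3.443 × 0.089 L/cmH2O = 0.3064 s.
t = −τ·ln(1 − 0.86) = −0.3064·ln(0.14) = 0.6024 s.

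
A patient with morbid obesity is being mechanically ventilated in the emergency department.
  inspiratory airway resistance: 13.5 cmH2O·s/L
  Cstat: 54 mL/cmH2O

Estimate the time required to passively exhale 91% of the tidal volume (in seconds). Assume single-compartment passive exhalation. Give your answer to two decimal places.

τ = R × C = 13.5 × 54 mL/cmH2O = 13.5 × 0.054 L/cmH2O = 0.729 s.
Exhaled fraction f = 1 − e^(−t/τ) → t = −τ·ln(1 − f) = −0.729·ln(0.09) = 1.755 s.

1.76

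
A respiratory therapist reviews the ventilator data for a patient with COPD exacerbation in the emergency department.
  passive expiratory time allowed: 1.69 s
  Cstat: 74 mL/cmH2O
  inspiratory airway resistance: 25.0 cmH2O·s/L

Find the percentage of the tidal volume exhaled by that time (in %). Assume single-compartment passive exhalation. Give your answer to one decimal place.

τ = R × C = 25.0 × 74 mL/cmH2O = 25.0 × 0.074 L/cmH2O = 1.85 s.
Passive exhalation: V(t)/V₀ = e^(−t/τ) = e^(−1.69/1.85) = 0.4011.
Fraction exhaled = 1 − 0.4011 = 0.5989 → 59.89%.

59.9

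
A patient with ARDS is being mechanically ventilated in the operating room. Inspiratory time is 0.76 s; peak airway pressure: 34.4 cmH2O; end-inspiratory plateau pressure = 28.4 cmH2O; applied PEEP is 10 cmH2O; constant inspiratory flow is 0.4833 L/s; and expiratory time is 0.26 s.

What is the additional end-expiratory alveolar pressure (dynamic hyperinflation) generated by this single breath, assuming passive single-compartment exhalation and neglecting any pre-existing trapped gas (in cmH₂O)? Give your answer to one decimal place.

Vt = flow × Ti = 0.4833 L/s × 0.76 s × 1000 mL/L = 367.31 mL.
R = (PIP − Pplat)/V̇ = (34.4 − 28.4) / 0.4833 = 6.0/0.4833 = 12.415 cmH2O·s/L.
C = Vt/(Pplat − PEEP) = 367.31 / (28.4 − 10) = 367.31/18.4 = 19.963 mL/cmH2O.
τ = R × C = 12.415 × 0.01996 L/cmH2O = 0.2478 s.
Fraction remaining = e^(−Te/τ) = e^(−0.26/0.2478) = 0.3502; trapped volume = 367.31 × 0.3502 = 128.63 mL.
Additional alveolar pressure from trapping ≈ V_trapped / C = 128.63 / 19.963 = 6.443 cmH2O.

6.4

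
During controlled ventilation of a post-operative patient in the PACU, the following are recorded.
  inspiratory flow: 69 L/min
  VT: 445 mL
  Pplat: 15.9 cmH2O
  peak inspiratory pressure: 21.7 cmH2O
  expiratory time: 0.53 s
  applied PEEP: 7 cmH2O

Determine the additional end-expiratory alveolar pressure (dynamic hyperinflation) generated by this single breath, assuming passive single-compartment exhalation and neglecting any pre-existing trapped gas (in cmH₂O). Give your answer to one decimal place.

1.1

Flow: 69 L/min ÷ 60 = 1.15 L/s.
R = (PIP − Pplat)/V̇ = (21.7 − 15.9) / 1.15 = 5.8/1.15 = 5.043 cmH2O·s/L.
C = Vt/(Pplat − PEEP) = 445.0 / (15.9 − 7) = 445.0/8.9 = 50.0 mL/cmH2O.
τ = R × C = 5.043 × 0.05 L/cmH2O = 0.2522 s.
Fraction remaining = e^(−Te/τ) = e^(−0.53/0.2522) = 0.1223; trapped volume = 445.0 × 0.1223 = 54.424 mL.
Additional alveolar pressure from trapping ≈ V_trapped / C = 54.424 / 50.0 = 1.088 cmH2O.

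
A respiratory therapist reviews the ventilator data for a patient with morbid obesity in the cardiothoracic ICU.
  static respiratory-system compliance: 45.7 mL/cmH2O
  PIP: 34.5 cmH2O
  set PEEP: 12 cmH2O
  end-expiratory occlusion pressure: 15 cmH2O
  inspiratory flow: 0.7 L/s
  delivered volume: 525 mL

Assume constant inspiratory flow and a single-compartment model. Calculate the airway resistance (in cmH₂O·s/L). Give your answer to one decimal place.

Total PEEP = 15 cmH2O (set 12 + intrinsic 3); this is the baseline alveolar pressure.
Equation of motion (constant flow): PIP = Vt/C + R·V̇ + PEEP.
R·V̇ = PIP − Vt/C − PEEP = 34.5 − 525/45.7 − 15 = 34.5 − 11.488 − 15 = 8.012 cmH2O.
R = 8.012 / 0.7 = 11.446 cmH2O·s/L.

11.4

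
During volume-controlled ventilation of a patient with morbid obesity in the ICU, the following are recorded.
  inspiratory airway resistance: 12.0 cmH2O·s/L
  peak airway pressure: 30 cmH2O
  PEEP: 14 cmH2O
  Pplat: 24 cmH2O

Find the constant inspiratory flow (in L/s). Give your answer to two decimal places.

flow = (PIP − Pplat) / Raw = 6.0 / 12.0 = 0.5 L/s.

0.50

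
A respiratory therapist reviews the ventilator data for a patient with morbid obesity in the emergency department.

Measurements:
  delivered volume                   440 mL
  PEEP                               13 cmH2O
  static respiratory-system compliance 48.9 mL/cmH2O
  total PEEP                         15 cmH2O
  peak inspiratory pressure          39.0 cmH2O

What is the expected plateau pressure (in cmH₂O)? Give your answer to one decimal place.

End-expiratory occlusion gives total PEEP = 15 cmH2O (intrinsic PEEP = 15 − 13 = 2). Use total PEEP for the elastic gradient.
Pplat = PEEPtotal + Vt / Cstat = 15 + 440 / 48.9 = 15 + 8.998 = 23.998 cmH2O.

24.0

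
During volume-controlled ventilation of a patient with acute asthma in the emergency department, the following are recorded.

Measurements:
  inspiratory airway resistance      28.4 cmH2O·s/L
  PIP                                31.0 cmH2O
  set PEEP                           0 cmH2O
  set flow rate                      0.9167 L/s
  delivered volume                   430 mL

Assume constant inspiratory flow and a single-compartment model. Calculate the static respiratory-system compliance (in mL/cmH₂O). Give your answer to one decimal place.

Equation of motion (constant flow): PIP = Vt/C + R·V̇ + PEEP.
Vt/C = PIP − R·V̇ − PEEP = 31.0 − 28.4×0.9167 − 0 = 31.0 − 26.034 − 0 = 4.966 cmH2O.
C = Vt / 4.966 = 430 / 4.966 = 86.589 mL/cmH2O.

86.6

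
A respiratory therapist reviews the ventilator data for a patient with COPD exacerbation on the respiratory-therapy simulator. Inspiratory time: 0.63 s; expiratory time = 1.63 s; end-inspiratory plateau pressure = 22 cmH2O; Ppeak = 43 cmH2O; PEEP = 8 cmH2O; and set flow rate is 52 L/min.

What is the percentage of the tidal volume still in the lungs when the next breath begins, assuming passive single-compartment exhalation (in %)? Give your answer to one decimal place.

Flow: 52 L/min ÷ 60 = 0.8667 L/s.
Vt = flow × Ti = 0.8667 L/s × 0.63 s × 1000 mL/L = 546.02 mL.
R = (PIP − Pplat)/V̇ = (43 − 22) / 0.8667 = 21.0/0.8667 = 24.23 cmH2O·s/L.
C = Vt/(Pplat − PEEP) = 546.02 / (22 − 8) = 546.02/14.0 = 39.001 mL/cmH2O.
τ = R × C = 24.23 × 0.039 L/cmH2O = 0.945 s.
Fraction remaining at end-expiration = e^(−Te/τ) = e^(−1.63/0.945) = 0.1782 → 17.82%.

17.8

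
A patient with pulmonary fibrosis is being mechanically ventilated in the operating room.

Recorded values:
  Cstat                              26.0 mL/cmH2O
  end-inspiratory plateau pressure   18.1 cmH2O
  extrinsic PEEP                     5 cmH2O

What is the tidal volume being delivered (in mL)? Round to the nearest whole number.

341

Vt = Cstat × (Pplat − PEEP) = 26.0 × (18.1 − 5) = 26.0 × 13.1 = 340.6 mL.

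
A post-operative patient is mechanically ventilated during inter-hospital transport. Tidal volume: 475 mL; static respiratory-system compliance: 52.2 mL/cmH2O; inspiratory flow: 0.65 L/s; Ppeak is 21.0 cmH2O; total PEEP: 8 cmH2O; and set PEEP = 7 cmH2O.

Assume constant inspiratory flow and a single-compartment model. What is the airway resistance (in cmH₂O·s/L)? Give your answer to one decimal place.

Total PEEP = 8 cmH2O (set 7 + intrinsic 1); this is the baseline alveolar pressure.
Equation of motion (constant flow): PIP = Vt/C + R·V̇ + PEEP.
R·V̇ = PIP − Vt/C − PEEP = 21.0 − 475/52.2 − 8 = 21.0 − 9.1 − 8 = 3.9 cmH2O.
R = 3.9 / 0.65 = 6.0 cmH2O·s/L.

6.0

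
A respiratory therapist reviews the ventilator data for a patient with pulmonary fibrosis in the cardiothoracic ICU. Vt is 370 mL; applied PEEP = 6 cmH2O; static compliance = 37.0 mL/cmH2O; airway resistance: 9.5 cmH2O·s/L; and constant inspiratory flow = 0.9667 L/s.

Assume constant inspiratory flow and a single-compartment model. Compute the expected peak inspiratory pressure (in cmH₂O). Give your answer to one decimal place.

Equation of motion (constant flow): PIP = Vt/C + R·V̇ + PEEP.
PIP = 370/37.0 + 9.5×0.9667 + 6 = 10.0 + 9.184 + 6 = 25.184 cmH2O.

25.2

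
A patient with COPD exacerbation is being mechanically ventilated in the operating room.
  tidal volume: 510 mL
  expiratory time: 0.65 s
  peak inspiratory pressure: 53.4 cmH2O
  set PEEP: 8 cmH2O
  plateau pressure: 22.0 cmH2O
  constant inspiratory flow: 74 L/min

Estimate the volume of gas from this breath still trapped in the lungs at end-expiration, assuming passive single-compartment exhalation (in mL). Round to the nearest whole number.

253

Flow: 74 L/min ÷ 60 = 1.2333 L/s.
R = (PIP − Pplat)/V̇ = (53.4 − 22.0) / 1.2333 = 31.4/1.2333 = 25.46 cmH2O·s/L.
C = Vt/(Pplat − PEEP) = 510.0 / (22.0 − 8) = 510.0/14.0 = 36.429 mL/cmH2O.
τ = R × C = 25.46 × 0.03643 L/cmH2O = 0.9275 s.
Fraction remaining = e^(−Te/τ) = e^(−0.65/0.9275) = 0.4962.
Trapped volume = 510.0 × 0.4962 = 253.06 mL.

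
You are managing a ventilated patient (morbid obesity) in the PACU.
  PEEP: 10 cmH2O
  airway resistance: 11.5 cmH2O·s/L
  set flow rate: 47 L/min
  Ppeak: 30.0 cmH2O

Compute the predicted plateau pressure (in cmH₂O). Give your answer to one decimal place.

Flow: 47 L/min ÷ 60 = 0.7833 L/s.
Pplat = PIP − Raw × flow = 30.0 − 11.5 × 0.7833 = 30.0 − 9.008 = 20.992 cmH2O.

21.0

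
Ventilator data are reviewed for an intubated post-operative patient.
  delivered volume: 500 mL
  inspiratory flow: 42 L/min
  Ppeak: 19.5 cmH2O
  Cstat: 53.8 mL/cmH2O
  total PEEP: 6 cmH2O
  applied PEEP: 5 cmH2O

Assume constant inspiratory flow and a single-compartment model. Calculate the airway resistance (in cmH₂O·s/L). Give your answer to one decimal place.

Flow: 42 L/min ÷ 60 = 0.7 L/s.
Total PEEP = 6 cmH2O (set 5 + intrinsic 1); this is the baseline alveolar pressure.
Equation of motion (constant flow): PIP = Vt/C + R·V̇ + PEEP.
R·V̇ = PIP − Vt/C − PEEP = 19.5 − 500/53.8 − 6 = 19.5 − 9.294 − 6 = 4.206 cmH2O.
R = 4.206 / 0.7 = 6.009 cmH2O·s/L.

6.0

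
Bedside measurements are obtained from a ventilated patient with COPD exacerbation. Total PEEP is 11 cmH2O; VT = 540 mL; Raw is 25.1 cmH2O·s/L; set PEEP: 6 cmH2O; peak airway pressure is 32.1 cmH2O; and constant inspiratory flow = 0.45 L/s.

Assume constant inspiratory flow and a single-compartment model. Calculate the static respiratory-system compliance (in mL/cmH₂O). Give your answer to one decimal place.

55.1

Total PEEP = 11 cmH2O (set 6 + intrinsic 5); this is the baseline alveolar pressure.
Equation of motion (constant flow): PIP = Vt/C + R·V̇ + PEEP.
Vt/C = PIP − R·V̇ − PEEP = 32.1 − 25.1×0.45 − 11 = 32.1 − 11.295 − 11 = 9.805 cmH2O.
C = Vt / 9.805 = 540 / 9.805 = 55.074 mL/cmH2O.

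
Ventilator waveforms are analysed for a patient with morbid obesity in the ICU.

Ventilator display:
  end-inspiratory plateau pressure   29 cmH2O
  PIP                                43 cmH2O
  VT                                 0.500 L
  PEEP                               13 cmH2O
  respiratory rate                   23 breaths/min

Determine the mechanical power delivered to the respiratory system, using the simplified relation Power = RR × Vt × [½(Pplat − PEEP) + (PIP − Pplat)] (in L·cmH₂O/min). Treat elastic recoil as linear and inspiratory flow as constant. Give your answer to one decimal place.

253.0

Per-breath work = Vt × [½(Pplat−PEEP) + (PIP−Pplat)] = 0.500 × [0.5×16.0 + 14.0] = 0.500 × 22.0 = 11.0 L·cmH2O.
Power = 23 × 11.0 = 253.0 L·cmH2O/min.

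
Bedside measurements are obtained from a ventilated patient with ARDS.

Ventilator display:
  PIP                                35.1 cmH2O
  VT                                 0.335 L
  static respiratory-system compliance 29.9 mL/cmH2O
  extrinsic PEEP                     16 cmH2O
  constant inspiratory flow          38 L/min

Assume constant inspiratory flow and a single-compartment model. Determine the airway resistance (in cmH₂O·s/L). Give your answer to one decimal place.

12.5

Flow: 38 L/min ÷ 60 = 0.6333 L/s.
Equation of motion (constant flow): PIP = Vt/C + R·V̇ + PEEP.
R·V̇ = PIP − Vt/C − PEEP = 35.1 − 335/29.9 − 16 = 35.1 − 11.204 − 16 = 7.896 cmH2O.
R = 7.896 / 0.6333 = 12.468 cmH2O·s/L.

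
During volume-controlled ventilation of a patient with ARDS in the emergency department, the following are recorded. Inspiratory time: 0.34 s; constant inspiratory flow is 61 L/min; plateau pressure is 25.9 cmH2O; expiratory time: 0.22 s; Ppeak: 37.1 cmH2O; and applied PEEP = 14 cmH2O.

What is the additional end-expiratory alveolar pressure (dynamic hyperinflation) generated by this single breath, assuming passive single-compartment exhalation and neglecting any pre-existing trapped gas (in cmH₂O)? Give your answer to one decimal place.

Flow: 61 L/min ÷ 60 = 1.0167 L/s.
Vt = flow × Ti = 1.0167 L/s × 0.34 s × 1000 mL/L = 345.68 mL.
R = (PIP − Pplat)/V̇ = (37.1 − 25.9) / 1.0167 = 11.2/1.0167 = 11.016 cmH2O·s/L.
C = Vt/(Pplat − PEEP) = 345.68 / (25.9 − 14) = 345.68/11.9 = 29.049 mL/cmH2O.
τ = R × C = 11.016 × 0.02905 L/cmH2O = 0.32 s.
Fraction remaining = e^(−Te/τ) = e^(−0.22/0.32) = 0.5028; trapped volume = 345.68 × 0.5028 = 173.81 mL.
Additional alveolar pressure from trapping ≈ V_trapped / C = 173.81 / 29.049 = 5.983 cmH2O.

6.0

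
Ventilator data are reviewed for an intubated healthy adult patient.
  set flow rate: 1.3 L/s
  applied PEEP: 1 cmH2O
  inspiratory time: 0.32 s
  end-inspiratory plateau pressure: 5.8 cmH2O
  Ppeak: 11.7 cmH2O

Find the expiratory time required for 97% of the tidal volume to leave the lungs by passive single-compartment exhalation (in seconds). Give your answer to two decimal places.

Vt = flow × Ti = 1.3 L/s × 0.32 s × 1000 mL/L = 416.0 mL.
R = (PIP − Pplat)/V̇ = (11.7 − 5.8) / 1.3 = 5.9/1.3 = 4.538 cmH2O·s/L.
C = Vt/(Pplat − PEEP) = 416.0 / (5.8 − 1) = 416.0/4.8 = 86.667 mL/cmH2O.
τ = R × C = 4.538 × 0.08667 L/cmH2O = 0.3933 s.
t = −τ·ln(1 − 0.97) = −0.3933·ln(0.03) = 1.379 s.

1.38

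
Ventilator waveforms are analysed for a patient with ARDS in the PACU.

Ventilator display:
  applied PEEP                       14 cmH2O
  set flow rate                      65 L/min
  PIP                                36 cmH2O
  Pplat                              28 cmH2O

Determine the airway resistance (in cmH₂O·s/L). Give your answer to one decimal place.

Flow: 65 L/min ÷ 60 = 1.0833 L/s.
Raw = (PIP − Pplat) / flow = (36 − 28) / 1.0833 = 8.0 / 1.0833 = 7.385 cmH2O·s/L.

7.4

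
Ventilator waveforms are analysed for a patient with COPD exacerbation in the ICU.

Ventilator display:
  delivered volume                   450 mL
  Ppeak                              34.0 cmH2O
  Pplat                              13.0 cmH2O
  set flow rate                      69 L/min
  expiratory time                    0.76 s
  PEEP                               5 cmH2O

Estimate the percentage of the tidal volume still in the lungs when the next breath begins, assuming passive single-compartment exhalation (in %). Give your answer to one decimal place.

Flow: 69 L/min ÷ 60 = 1.15 L/s.
R = (PIP − Pplat)/V̇ = (34.0 − 13.0) / 1.15 = 21.0/1.15 = 18.261 cmH2O·s/L.
C = Vt/(Pplat − PEEP) = 450.0 / (13.0 − 5) = 450.0/8.0 = 56.25 mL/cmH2O.
τ = R × C = 18.261 × 0.05625 L/cmH2O = 1.027 s.
Fraction remaining at end-expiration = e^(−Te/τ) = e^(−0.76/1.027) = 0.4771 → 47.71%.

47.7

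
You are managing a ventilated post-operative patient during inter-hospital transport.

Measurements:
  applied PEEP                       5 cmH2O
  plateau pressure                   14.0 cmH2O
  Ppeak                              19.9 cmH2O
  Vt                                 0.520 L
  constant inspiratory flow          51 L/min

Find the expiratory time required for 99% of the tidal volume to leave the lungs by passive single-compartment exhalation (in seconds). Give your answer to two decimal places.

Flow: 51 L/min ÷ 60 = 0.85 L/s.
R = (PIP − Pplat)/V̇ = (19.9 − 14.0) / 0.85 = 5.9/0.85 = 6.941 cmH2O·s/L.
C = Vt/(Pplat − PEEP) = 520.0 / (14.0 − 5) = 520.0/9.0 = 57.778 mL/cmH2O.
τ = R × C = 6.941 × 0.05778 L/cmH2O = 0.4011 s.
t = −τ·ln(1 − 0.99) = −0.4011·ln(0.01) = 1.847 s.

1.85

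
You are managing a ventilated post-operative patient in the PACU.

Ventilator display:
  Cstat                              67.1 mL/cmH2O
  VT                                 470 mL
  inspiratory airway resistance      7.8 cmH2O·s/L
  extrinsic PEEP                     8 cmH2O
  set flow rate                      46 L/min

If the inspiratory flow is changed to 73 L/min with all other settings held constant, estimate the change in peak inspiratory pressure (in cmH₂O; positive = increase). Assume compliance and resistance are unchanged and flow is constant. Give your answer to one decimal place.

3.5

Flow: 46 L/min ÷ 60 = 0.7667 L/s.
New flow: 73 L/min ÷ 60 = 1.2167 L/s.
PIP = Vt/C + R·V̇ + PEEP (constant-flow equation of motion).
Only the resistive term changes: ΔPIP = R × ΔV̇ = 7.8 × (1.2167 − 0.7667) = 7.8 × 0.45 = 3.51 cmH2O.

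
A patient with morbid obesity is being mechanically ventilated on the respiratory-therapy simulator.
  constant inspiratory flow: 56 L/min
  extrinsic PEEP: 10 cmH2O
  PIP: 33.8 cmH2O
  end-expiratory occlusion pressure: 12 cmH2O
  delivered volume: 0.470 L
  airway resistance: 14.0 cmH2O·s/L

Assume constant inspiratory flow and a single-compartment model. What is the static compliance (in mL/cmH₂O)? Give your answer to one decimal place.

53.8

Flow: 56 L/min ÷ 60 = 0.9333 L/s.
Total PEEP = 12 cmH2O (set 10 + intrinsic 2); this is the baseline alveolar pressure.
Equation of motion (constant flow): PIP = Vt/C + R·V̇ + PEEP.
Vt/C = PIP − R·V̇ − PEEP = 33.8 − 14.0×0.9333 − 12 = 33.8 − 13.066 − 12 = 8.734 cmH2O.
C = Vt / 8.734 = 470 / 8.734 = 53.813 mL/cmH2O.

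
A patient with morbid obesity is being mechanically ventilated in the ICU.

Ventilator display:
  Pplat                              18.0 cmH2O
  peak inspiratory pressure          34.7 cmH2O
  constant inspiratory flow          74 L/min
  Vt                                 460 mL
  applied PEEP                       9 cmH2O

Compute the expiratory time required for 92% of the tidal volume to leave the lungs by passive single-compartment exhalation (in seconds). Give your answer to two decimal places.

1.75

Flow: 74 L/min ÷ 60 = 1.2333 L/s.
R = (PIP − Pplat)/V̇ = (34.7 − 18.0) / 1.2333 = 16.7/1.2333 = 13.541 cmH2O·s/L.
C = Vt/(Pplat − PEEP) = 460.0 / (18.0 − 9) = 460.0/9.0 = 51.111 mL/cmH2O.
τ = R × C = 13.541 × 0.05111 L/cmH2O = 0.6921 s.
t = −τ·ln(1 − 0.92) = −0.6921·ln(0.08) = 1.748 s.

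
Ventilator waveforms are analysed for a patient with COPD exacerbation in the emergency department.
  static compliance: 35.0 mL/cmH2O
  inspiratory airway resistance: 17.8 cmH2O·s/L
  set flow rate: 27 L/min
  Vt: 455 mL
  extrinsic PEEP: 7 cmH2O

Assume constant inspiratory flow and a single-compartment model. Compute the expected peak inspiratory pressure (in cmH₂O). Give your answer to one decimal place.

28.0

Flow: 27 L/min ÷ 60 = 0.45 L/s.
Equation of motion (constant flow): PIP = Vt/C + R·V̇ + PEEP.
PIP = 455/35.0 + 17.8×0.45 + 7 = 13.0 + 8.01 + 7 = 28.01 cmH2O.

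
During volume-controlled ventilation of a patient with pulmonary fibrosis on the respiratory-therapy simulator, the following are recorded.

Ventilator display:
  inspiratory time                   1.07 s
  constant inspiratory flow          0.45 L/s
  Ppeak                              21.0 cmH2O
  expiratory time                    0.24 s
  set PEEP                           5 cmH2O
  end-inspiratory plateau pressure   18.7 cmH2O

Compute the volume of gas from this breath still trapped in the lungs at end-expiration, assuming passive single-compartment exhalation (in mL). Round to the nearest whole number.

127

Vt = flow × Ti = 0.45 L/s × 1.07 s × 1000 mL/L = 481.5 mL.
R = (PIP − Pplat)/V̇ = (21.0 − 18.7) / 0.45 = 2.3/0.45 = 5.111 cmH2O·s/L.
C = Vt/(Pplat − PEEP) = 481.5 / (18.7 − 5) = 481.5/13.7 = 35.146 mL/cmH2O.
τ = R × C = 5.111 × 0.03515 L/cmH2O = 0.1797 s.
Fraction remaining = e^(−Te/τ) = e^(−0.24/0.1797) = 0.263.
Trapped volume = 481.5 × 0.263 = 126.63 mL.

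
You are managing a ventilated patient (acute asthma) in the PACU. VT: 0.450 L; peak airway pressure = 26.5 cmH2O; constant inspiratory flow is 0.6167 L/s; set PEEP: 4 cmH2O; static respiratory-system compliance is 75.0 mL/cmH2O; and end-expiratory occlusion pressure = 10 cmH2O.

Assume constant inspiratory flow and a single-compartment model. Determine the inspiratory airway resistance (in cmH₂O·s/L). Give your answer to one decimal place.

Total PEEP = 10 cmH2O (set 4 + intrinsic 6); this is the baseline alveolar pressure.
Equation of motion (constant flow): PIP = Vt/C + R·V̇ + PEEP.
R·V̇ = PIP − Vt/C − PEEP = 26.5 − 450/75.0 − 10 = 26.5 − 6.0 − 10 = 10.5 cmH2O.
R = 10.5 / 0.6167 = 17.026 cmH2O·s/L.

17.0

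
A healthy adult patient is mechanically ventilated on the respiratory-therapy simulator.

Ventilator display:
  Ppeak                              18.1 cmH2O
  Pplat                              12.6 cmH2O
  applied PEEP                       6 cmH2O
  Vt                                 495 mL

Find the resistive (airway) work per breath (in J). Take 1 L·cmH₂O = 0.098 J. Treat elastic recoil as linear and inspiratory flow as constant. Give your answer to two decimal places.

0.27

With constant inspiratory flow the resistive pressure is constant at PIP − Pplat = 18.1 − 12.6 = 5.5 cmH2O, so resistive work = 5.5 × 0.495 = 2.723 L·cmH2O.
× 0.098 J/(L·cmH2O) → 0.2669 J.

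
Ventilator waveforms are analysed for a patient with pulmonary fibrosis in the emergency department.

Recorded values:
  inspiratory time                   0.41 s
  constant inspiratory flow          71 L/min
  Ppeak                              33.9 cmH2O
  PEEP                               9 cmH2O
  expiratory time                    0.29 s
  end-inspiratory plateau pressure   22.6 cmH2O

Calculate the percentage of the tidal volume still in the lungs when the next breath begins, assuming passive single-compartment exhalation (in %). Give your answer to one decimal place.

42.7

Flow: 71 L/min ÷ 60 = 1.1833 L/s.
Vt = flow × Ti = 1.1833 L/s × 0.41 s × 1000 mL/L = 485.15 mL.
R = (PIP − Pplat)/V̇ = (33.9 − 22.6) / 1.1833 = 11.3/1.1833 = 9.55 cmH2O·s/L.
C = Vt/(Pplat − PEEP) = 485.15 / (22.6 − 9) = 485.15/13.6 = 35.673 mL/cmH2O.
τ = R × C = 9.55 × 0.03567 L/cmH2O = 0.3406 s.
Fraction remaining at end-expiration = e^(−Te/τ) = e^(−0.29/0.3406) = 0.4268 → 42.68%.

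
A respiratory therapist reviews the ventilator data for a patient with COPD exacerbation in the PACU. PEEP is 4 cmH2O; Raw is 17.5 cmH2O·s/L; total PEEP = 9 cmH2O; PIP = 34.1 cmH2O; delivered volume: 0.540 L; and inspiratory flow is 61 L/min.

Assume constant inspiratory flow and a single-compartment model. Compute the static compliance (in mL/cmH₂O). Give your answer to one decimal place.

Flow: 61 L/min ÷ 60 = 1.0167 L/s.
Total PEEP = 9 cmH2O (set 4 + intrinsic 5); this is the baseline alveolar pressure.
Equation of motion (constant flow): PIP = Vt/C + R·V̇ + PEEP.
Vt/C = PIP − R·V̇ − PEEP = 34.1 − 17.5×1.0167 − 9 = 34.1 − 17.792 − 9 = 7.308 cmH2O.
C = Vt / 7.308 = 540 / 7.308 = 73.892 mL/cmH2O.

73.9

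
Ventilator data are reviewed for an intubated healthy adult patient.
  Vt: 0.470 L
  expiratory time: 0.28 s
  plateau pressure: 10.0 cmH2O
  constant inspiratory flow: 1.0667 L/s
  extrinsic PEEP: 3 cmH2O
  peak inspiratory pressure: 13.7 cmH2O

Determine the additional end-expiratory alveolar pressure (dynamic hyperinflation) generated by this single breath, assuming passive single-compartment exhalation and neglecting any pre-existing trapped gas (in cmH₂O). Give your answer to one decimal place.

R = (PIP − Pplat)/V̇ = (13.7 − 10.0) / 1.0667 = 3.7/1.0667 = 3.469 cmH2O·s/L.
C = Vt/(Pplat − PEEP) = 470.0 / (10.0 − 3) = 470.0/7.0 = 67.143 mL/cmH2O.
τ = R × C = 3.469 × 0.06714 L/cmH2O = 0.2329 s.
Fraction remaining = e^(−Te/τ) = e^(−0.28/0.2329) = 0.3005; trapped volume = 470.0 × 0.3005 = 141.24 mL.
Additional alveolar pressure from trapping ≈ V_trapped / C = 141.24 / 67.143 = 2.104 cmH2O.

2.1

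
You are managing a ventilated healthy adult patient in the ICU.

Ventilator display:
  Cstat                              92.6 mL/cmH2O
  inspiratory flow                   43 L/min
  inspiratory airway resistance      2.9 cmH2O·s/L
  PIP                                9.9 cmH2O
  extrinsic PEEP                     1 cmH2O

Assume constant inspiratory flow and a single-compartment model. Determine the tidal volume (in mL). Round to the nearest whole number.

Flow: 43 L/min ÷ 60 = 0.7167 L/s.
Equation of motion (constant flow): PIP = Vt/C + R·V̇ + PEEP.
Vt/C = PIP − R·V̇ − PEEP = 9.9 − 2.078 − 1 = 6.822 cmH2O.
Vt = C × 6.822 = 92.6 × 6.822 = 631.72 mL.

632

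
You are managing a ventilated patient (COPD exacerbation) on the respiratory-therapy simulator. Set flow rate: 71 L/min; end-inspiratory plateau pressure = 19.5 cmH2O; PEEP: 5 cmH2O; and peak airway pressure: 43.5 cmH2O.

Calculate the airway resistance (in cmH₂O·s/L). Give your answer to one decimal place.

Flow: 71 L/min ÷ 60 = 1.1833 L/s.
Raw = (PIP − Pplat) / flow = (43.5 − 19.5) / 1.1833 = 24.0 / 1.1833 = 20.282 cmH2O·s/L.

20.3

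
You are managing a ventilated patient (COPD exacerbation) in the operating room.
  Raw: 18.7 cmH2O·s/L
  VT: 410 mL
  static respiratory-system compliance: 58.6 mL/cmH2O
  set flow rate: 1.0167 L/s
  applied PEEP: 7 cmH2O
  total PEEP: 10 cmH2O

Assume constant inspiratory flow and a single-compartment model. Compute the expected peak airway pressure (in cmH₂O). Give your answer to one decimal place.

Total PEEP = 10 cmH2O (set 7 + intrinsic 3); this is the baseline alveolar pressure.
Equation of motion (constant flow): PIP = Vt/C + R·V̇ + PEEP.
PIP = 410/58.6 + 18.7×1.0167 + 10 = 6.997 + 19.012 + 10 = 36.009 cmH2O.

36.0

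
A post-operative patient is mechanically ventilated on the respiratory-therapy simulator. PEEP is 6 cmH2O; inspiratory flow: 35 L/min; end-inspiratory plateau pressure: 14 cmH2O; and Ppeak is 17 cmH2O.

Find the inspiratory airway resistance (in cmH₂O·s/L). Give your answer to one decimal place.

5.1

Flow: 35 L/min ÷ 60 = 0.5833 L/s.
Raw = (PIP − Pplat) / flow = (17 − 14) / 0.5833 = 3.0 / 0.5833 = 5.143 cmH2O·s/L.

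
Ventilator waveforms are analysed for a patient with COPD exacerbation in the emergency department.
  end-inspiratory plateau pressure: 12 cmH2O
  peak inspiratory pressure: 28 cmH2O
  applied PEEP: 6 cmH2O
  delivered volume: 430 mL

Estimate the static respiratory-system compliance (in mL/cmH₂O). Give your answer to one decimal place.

71.7

Cstat = Vt / (Pplat − PEEP) = 430 / (12 − 6) = 430 / 6.0 = 71.667 mL/cmH2O.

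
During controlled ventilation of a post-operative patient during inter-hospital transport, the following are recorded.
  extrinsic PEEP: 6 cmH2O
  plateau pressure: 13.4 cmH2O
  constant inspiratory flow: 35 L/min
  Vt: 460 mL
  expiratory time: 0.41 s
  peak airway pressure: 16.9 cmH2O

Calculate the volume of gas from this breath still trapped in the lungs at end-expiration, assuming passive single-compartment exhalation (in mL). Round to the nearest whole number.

153

Flow: 35 L/min ÷ 60 = 0.5833 L/s.
R = (PIP − Pplat)/V̇ = (16.9 − 13.4) / 0.5833 = 3.5/0.5833 = 6.0 cmH2O·s/L.
C = Vt/(Pplat − PEEP) = 460.0 / (13.4 − 6) = 460.0/7.4 = 62.162 mL/cmH2O.
τ = R × C = 6.0 × 0.06216 L/cmH2O = 0.373 s.
Fraction remaining = e^(−Te/τ) = e^(−0.41/0.373) = 0.3331.
Trapped volume = 460.0 × 0.3331 = 153.23 mL.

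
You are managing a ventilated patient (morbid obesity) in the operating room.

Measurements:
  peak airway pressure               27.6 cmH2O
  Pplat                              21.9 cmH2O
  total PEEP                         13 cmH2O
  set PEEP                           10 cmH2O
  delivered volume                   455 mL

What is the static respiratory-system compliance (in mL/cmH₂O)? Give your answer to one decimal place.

End-expiratory occlusion gives total PEEP = 13 cmH2O (intrinsic PEEP = 13 − 10 = 3). Use total PEEP for the elastic gradient.
Cstat = Vt / (Pplat − PEEPtotal) = 455 / (21.9 − 13) = 455 / 8.9 = 51.124 mL/cmH2O.

51.1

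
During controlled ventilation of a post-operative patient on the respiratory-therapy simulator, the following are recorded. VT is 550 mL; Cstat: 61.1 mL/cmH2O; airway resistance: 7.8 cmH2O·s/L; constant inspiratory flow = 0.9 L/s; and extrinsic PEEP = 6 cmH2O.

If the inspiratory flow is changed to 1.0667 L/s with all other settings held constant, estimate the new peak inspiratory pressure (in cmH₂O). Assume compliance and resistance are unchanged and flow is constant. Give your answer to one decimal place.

PIP = Vt/C + R·V̇ + PEEP (constant-flow equation of motion).
Only the resistive term changes: ΔPIP = R × ΔV̇ = 7.8 × (1.0667 − 0.9) = 7.8 × 0.1667 = 1.3 cmH2O.
Original PIP = 550/61.1 + 7.8×0.9 + 6 = 22.022 cmH2O; new PIP = 22.022 + (1.3) = 23.322 cmH2O.

23.3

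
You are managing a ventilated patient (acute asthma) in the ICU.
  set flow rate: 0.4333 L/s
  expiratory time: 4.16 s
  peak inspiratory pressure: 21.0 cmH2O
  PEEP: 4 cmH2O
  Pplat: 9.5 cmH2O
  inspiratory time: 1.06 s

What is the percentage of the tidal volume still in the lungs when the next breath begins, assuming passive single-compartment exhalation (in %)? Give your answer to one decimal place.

15.3

Vt = flow × Ti = 0.4333 L/s × 1.06 s × 1000 mL/L = 459.3 mL.
R = (PIP − Pplat)/V̇ = (21.0 − 9.5) / 0.4333 = 11.5/0.4333 = 26.541 cmH2O·s/L.
C = Vt/(Pplat − PEEP) = 459.3 / (9.5 − 4) = 459.3/5.5 = 83.509 mL/cmH2O.
τ = R × C = 26.541 × 0.08351 L/cmH2O = 2.216 s.
Fraction remaining at end-expiration = e^(−Te/τ) = e^(−4.16/2.216) = 0.153 → 15.3%.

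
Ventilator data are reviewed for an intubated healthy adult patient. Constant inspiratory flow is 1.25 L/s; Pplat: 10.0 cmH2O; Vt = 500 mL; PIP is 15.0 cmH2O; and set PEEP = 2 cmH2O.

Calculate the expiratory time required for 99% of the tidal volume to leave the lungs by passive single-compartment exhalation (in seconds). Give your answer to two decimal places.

R = (PIP − Pplat)/V̇ = (15.0 − 10.0) / 1.25 = 5.0/1.25 = 4.0 cmH2O·s/L.
C = Vt/(Pplat − PEEP) = 500.0 / (10.0 − 2) = 500.0/8.0 = 62.5 mL/cmH2O.
τ = R × C = 4.0 × 0.0625 L/cmH2O = 0.25 s.
t = −τ·ln(1 − 0.99) = −0.25·ln(0.01) = 1.151 s.

1.15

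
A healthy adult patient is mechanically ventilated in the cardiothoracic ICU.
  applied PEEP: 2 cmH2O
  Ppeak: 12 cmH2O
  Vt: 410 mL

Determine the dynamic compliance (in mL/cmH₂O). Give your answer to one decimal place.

41.0

Dynamic compliance = Vt / (PIP − PEEP) = 410 / (12 − 2) = 410 / 10.0 = 41.0 mL/cmH2O.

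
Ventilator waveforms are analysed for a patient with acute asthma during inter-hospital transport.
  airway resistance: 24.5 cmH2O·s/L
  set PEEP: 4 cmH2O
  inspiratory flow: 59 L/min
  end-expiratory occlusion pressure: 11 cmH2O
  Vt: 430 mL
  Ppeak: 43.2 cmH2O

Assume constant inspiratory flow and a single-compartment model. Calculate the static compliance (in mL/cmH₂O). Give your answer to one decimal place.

53.0

Flow: 59 L/min ÷ 60 = 0.9833 L/s.
Total PEEP = 11 cmH2O (set 4 + intrinsic 7); this is the baseline alveolar pressure.
Equation of motion (constant flow): PIP = Vt/C + R·V̇ + PEEP.
Vt/C = PIP − R·V̇ − PEEP = 43.2 − 24.5×0.9833 − 11 = 43.2 − 24.091 − 11 = 8.109 cmH2O.
C = Vt / 8.109 = 430 / 8.109 = 53.028 mL/cmH2O.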